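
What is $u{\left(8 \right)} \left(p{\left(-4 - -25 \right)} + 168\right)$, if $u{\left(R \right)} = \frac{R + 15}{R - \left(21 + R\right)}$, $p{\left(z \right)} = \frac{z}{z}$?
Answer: $- \frac{3887}{21} \approx -185.1$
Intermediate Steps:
$p{\left(z \right)} = 1$
$u{\left(R \right)} = - \frac{5}{7} - \frac{R}{21}$ ($u{\left(R \right)} = \frac{15 + R}{-21} = \left(15 + R\right) \left(- \frac{1}{21}\right) = - \frac{5}{7} - \frac{R}{21}$)
$u{\left(8 \right)} \left(p{\left(-4 - -25 \right)} + 168\right) = \left(- \frac{5}{7} - \frac{8}{21}\right) \left(1 + 168\right) = \left(- \frac{5}{7} - \frac{8}{21}\right) 169 = \left(- \frac{23}{21}\right) 169 = - \frac{3887}{21}$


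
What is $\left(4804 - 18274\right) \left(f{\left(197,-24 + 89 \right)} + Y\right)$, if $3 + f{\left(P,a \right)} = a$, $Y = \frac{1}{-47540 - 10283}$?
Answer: $- \frac{48290286750}{57823} \approx -8.3514 \cdot 10^{5}$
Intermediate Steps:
$Y = - \frac{1}{57823}$ ($Y = \frac{1}{-57823} = - \frac{1}{57823} \approx -1.7294 \cdot 10^{-5}$)
$f{\left(P,a \right)} = -3 + a$
$\left(4804 - 18274\right) \left(f{\left(197,-24 + 89 \right)} + Y\right) = \left(4804 - 18274\right) \left(\left(-3 + \left(-24 + 89\right)\right) - \frac{1}{57823}\right) = - 13470 \left(\left(-3 + 65\right) - \frac{1}{57823}\right) = - 13470 \left(62 - \frac{1}{57823}\right) = \left(-13470\right) \frac{3585025}{57823} = - \frac{48290286750}{57823}$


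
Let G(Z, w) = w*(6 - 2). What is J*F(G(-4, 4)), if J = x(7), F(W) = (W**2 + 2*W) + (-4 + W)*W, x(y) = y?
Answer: 3360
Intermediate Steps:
G(Z, w) = 4*w (G(Z, w) = w*4 = 4*w)
F(W) = W**2 + 2*W + W*(-4 + W) (F(W) = (W**2 + 2*W) + W*(-4 + W) = W**2 + 2*W + W*(-4 + W))
J = 7
J*F(G(-4, 4)) = 7*(2*(4*4)*(-1 + 4*4)) = 7*(2*16*(-1 + 16)) = 7*(2*16*15) = 7*480 = 3360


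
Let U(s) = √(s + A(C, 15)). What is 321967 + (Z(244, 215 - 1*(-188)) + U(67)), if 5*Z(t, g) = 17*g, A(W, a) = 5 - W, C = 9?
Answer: 1616686/5 + 3*√7 ≈ 3.2335e+5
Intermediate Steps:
U(s) = √(-4 + s) (U(s) = √(s + (5 - 1*9)) = √(s + (5 - 9)) = √(s - 4) = √(-4 + s))
Z(t, g) = 17*g/5 (Z(t, g) = (17*g)/5 = 17*g/5)
321967 + (Z(244, 215 - 1*(-188)) + U(67)) = 321967 + (17*(215 - 1*(-188))/5 + √(-4 + 67)) = 321967 + (17*(215 + 188)/5 + √63) = 321967 + ((17/5)*403 + 3*√7) = 321967 + (6851/5 + 3*√7) = 1616686/5 + 3*√7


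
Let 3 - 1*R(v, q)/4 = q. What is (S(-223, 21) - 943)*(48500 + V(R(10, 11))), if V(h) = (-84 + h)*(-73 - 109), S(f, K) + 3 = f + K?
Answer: -79914576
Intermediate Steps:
R(v, q) = 12 - 4*q
S(f, K) = -3 + K + f (S(f, K) = -3 + (f + K) = -3 + (K + f) = -3 + K + f)
V(h) = 15288 - 182*h (V(h) = (-84 + h)*(-182) = 15288 - 182*h)
(S(-223, 21) - 943)*(48500 + V(R(10, 11))) = ((-3 + 21 - 223) - 943)*(48500 + (15288 - 182*(12 - 4*11))) = (-205 - 943)*(48500 + (15288 - 182*(12 - 44))) = -1148*(48500 + (15288 - 182*(-32))) = -1148*(48500 + (15288 + 5824)) = -1148*(48500 + 21112) = -1148*69612 = -79914576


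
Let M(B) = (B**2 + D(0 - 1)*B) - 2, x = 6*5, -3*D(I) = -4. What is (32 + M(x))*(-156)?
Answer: -151320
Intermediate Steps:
D(I) = 4/3 (D(I) = -1/3*(-4) = 4/3)
x = 30
M(B) = -2 + B**2 + 4*B/3 (M(B) = (B**2 + 4*B/3) - 2 = -2 + B**2 + 4*B/3)
(32 + M(x))*(-156) = (32 + (-2 + 30**2 + (4/3)*30))*(-156) = (32 + (-2 + 900 + 40))*(-156) = (32 + 938)*(-156) = 970*(-156) = -151320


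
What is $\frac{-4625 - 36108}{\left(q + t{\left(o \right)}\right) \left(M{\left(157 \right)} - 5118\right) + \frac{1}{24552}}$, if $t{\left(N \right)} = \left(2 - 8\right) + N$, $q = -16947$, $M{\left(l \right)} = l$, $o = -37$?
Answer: $- \frac{1000076616}{2069423999281} \approx -0.00048326$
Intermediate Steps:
$t{\left(N \right)} = -6 + N$ ($t{\left(N \right)} = \left(2 + \left(-8 + 0\right)\right) + N = \left(2 - 8\right) + N = -6 + N$)
$\frac{-4625 - 36108}{\left(q + t{\left(o \right)}\right) \left(M{\left(157 \right)} - 5118\right) + \frac{1}{24552}} = \frac{-4625 - 36108}{\left(-16947 - 43\right) \left(157 - 5118\right) + \frac{1}{24552}} = - \frac{40733}{\left(-16947 - 43\right) \left(-4961\right) + \frac{1}{24552}} = - \frac{40733}{\left(-16990\right) \left(-4961\right) + \frac{1}{24552}} = - \frac{40733}{84287390 + \frac{1}{24552}} = - \frac{40733}{\frac{2069423999281}{24552}} = \left(-40733\right) \frac{24552}{2069423999281} = - \frac{1000076616}{2069423999281}$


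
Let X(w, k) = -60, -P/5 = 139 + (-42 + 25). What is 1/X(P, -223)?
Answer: -1/60 ≈ -0.016667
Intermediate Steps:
P = -610 (P = -5*(139 + (-42 + 25)) = -5*(139 - 17) = -5*122 = -610)
1/X(P, -223) = 1/(-60) = -1/60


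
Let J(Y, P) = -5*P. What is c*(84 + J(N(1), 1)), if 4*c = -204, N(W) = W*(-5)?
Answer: -4029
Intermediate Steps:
N(W) = -5*W
c = -51 (c = (¼)*(-204) = -51)
c*(84 + J(N(1), 1)) = -51*(84 - 5*1) = -51*(84 - 5) = -51*79 = -4029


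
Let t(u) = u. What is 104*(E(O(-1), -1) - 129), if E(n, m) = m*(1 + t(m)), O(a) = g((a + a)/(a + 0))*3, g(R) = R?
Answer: -13416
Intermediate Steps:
O(a) = 6 (O(a) = ((a + a)/(a + 0))*3 = ((2*a)/a)*3 = 2*3 = 6)
E(n, m) = m*(1 + m)
104*(E(O(-1), -1) - 129) = 104*(-(1 - 1) - 129) = 104*(-1*0 - 129) = 104*(0 - 129) = 104*(-129) = -13416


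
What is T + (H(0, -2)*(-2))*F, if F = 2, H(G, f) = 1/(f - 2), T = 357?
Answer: 358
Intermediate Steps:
H(G, f) = 1/(-2 + f)
T + (H(0, -2)*(-2))*F = 357 + (-2/(-2 - 2))*2 = 357 + (-2/(-4))*2 = 357 - ¼*(-2)*2 = 357 + (½)*2 = 357 + 1 = 358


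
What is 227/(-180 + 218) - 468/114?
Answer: 71/38 ≈ 1.8684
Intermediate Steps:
227/(-180 + 218) - 468/114 = 227/38 - 468*1/114 = 227*(1/38) - 78/19 = 227/38 - 78/19 = 71/38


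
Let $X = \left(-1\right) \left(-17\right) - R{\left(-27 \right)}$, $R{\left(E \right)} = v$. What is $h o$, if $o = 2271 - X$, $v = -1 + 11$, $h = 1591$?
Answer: $3602024$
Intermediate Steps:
$v = 10$
$R{\left(E \right)} = 10$
$X = 7$ ($X = \left(-1\right) \left(-17\right) - 10 = 17 - 10 = 7$)
$o = 2264$ ($o = 2271 - 7 = 2264$)
$h o = 1591 \cdot 2264 = 3602024$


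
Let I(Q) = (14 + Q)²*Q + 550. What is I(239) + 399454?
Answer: 15698155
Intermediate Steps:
I(Q) = 550 + Q*(14 + Q)² (I(Q) = Q*(14 + Q)² + 550 = 550 + Q*(14 + Q)²)
I(239) + 399454 = (550 + 239*(14 + 239)²) + 399454 = (550 + 239*253²) + 399454 = (550 + 239*64009) + 399454 = (550 + 15298151) + 399454 = 15298701 + 399454 = 15698155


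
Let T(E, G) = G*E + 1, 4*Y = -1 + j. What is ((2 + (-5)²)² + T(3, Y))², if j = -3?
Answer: 528529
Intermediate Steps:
Y = -1 (Y = (-1 - 3)/4 = (¼)*(-4) = -1)
T(E, G) = 1 + E*G (T(E, G) = E*G + 1 = 1 + E*G)
((2 + (-5)²)² + T(3, Y))² = ((2 + (-5)²)² + (1 + 3*(-1)))² = ((2 + 25)² + (1 - 3))² = (27² - 2)² = (729 - 2)² = 727² = 528529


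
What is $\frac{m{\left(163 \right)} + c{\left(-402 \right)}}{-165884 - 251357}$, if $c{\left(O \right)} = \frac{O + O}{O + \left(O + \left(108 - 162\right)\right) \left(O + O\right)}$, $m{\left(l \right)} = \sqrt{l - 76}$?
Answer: $\frac{2}{380106551} - \frac{\sqrt{87}}{417241} \approx -2.235 \cdot 10^{-5}$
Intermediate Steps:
$m{\left(l \right)} = \sqrt{-76 + l}$
$c{\left(O \right)} = \frac{2 O}{O + 2 O \left(-54 + O\right)}$ ($c{\left(O \right)} = \frac{2 O}{O + \left(O - 54\right) 2 O} = \frac{2 O}{O + \left(-54 + O\right) 2 O} = \frac{2 O}{O + 2 O \left(-54 + O\right)}$)
$\frac{m{\left(163 \right)} + c{\left(-402 \right)}}{-165884 - 251357} = \frac{\sqrt{-76 + 163} + \frac{2}{-107 + 2 \left(-402\right)}}{-165884 - 251357} = \frac{\sqrt{87} + \frac{2}{-107 - 804}}{-417241} = \left(\sqrt{87} + \frac{2}{-911}\right) \left(- \frac{1}{417241}\right) = \left(\sqrt{87} + 2 \left(- \frac{1}{911}\right)\right) \left(- \frac{1}{417241}\right) = \left(\sqrt{87} - \frac{2}{911}\right) \left(- \frac{1}{417241}\right) = \left(- \frac{2}{911} + \sqrt{87}\right) \left(- \frac{1}{417241}\right) = \frac{2}{380106551} - \frac{\sqrt{87}}{417241}$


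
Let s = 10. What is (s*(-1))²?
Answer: 100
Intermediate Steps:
(s*(-1))² = (10*(-1))² = (-10)² = 100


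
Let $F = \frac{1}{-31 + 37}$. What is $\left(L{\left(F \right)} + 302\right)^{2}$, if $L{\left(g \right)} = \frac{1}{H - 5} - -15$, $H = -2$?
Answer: $\frac{4919524}{49} \approx 1.004 \cdot 10^{5}$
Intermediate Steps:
$F = \frac{1}{6} \approx 0.16667$
$L{\left(g \right)} = \frac{104}{7}$ ($L{\left(g \right)} = \frac{1}{-2 - 5} - -15 = \frac{1}{-7} + 15 = - \frac{1}{7} + 15 = \frac{104}{7}$)
$\left(L{\left(F \right)} + 302\right)^{2} = \left(\frac{104}{7} + 302\right)^{2} = \left(\frac{2218}{7}\right)^{2} = \frac{4919524}{49}$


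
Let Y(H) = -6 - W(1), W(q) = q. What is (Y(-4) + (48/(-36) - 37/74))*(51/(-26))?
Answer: 901/52 ≈ 17.327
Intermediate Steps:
Y(H) = -7 (Y(H) = -6 - 1*1 = -6 - 1 = -7)
(Y(-4) + (48/(-36) - 37/74))*(51/(-26)) = (-7 + (48/(-36) - 37/74))*(51/(-26)) = (-7 + (48*(-1/36) - 37*1/74))*(51*(-1/26)) = (-7 + (-4/3 - ½))*(-51/26) = (-7 - 11/6)*(-51/26) = -53/6*(-51/26) = 901/52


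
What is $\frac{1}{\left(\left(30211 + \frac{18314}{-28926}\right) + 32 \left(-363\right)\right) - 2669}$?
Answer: $\frac{14463}{230328581} \approx 6.2793 \cdot 10^{-5}$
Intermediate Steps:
$\frac{1}{\left(\left(30211 + \frac{18314}{-28926}\right) + 32 \left(-363\right)\right) - 2669} = \frac{1}{\left(\left(30211 + 18314 \left(- \frac{1}{28926}\right)\right) - 11616\right) - 2669} = \frac{1}{\left(\left(30211 - \frac{9157}{14463}\right) - 11616\right) - 2669} = \frac{1}{\left(\frac{436932536}{14463} - 11616\right) - 2669} = \frac{1}{\frac{268930328}{14463} - 2669} = \frac{1}{\frac{230328581}{14463}} = \frac{14463}{230328581}$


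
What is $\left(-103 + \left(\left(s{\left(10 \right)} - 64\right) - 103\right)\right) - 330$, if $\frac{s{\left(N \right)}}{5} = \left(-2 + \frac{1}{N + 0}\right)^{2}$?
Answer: $- \frac{11639}{20} \approx -581.95$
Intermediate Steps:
$s{\left(N \right)} = 5 \left(-2 + \frac{1}{N}\right)^{2}$ ($s{\left(N \right)} = 5 \left(-2 + \frac{1}{N + 0}\right)^{2} = 5 \left(-2 + \frac{1}{N}\right)^{2}$)
$\left(-103 + \left(\left(s{\left(10 \right)} - 64\right) - 103\right)\right) - 330 = \left(-103 - \left(167 - \frac{5 \left(-1 + 2 \cdot 10\right)^{2}}{100}\right)\right) - 330 = \left(-103 - \left(167 - \frac{\left(-1 + 20\right)^{2}}{20}\right)\right) - 330 = \left(-103 - \left(167 - \frac{361}{20}\right)\right) - 330 = \left(-103 + \left(\left(\frac{361}{20} - 64\right) - 103\right)\right) - 330 = \left(-103 - \frac{2979}{20}\right) - 330 = - \frac{5039}{20} - 330 = - \frac{11639}{20}$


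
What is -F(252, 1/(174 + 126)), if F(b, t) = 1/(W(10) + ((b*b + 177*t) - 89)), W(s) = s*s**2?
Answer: -100/6441559 ≈ -1.5524e-5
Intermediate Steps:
W(s) = s**3
F(b, t) = 1/(911 + b**2 + 177*t) (F(b, t) = 1/(10**3 + ((b*b + 177*t) - 89)) = 1/(1000 + ((b**2 + 177*t) - 89)) = 1/(1000 + (-89 + b**2 + 177*t)) = 1/(911 + b**2 + 177*t))
-F(252, 1/(174 + 126)) = -1/(911 + 252**2 + 177/(174 + 126)) = -1/(911 + 63504 + 177/300) = -1/(911 + 63504 + 177*(1/300)) = -1/(911 + 63504 + 59/100) = -1/6441559/100 = -1*100/6441559 = -100/6441559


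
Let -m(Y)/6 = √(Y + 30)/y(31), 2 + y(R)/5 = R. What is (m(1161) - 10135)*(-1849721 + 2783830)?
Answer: -9467194715 - 5604654*√1191/145 ≈ -9.4685e+9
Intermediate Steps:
y(R) = -10 + 5*R
m(Y) = -6*√(30 + Y)/145 (m(Y) = -6*√(Y + 30)/(-10 + 5*31) = -6*√(30 + Y)/(-10 + 155) = -6*√(30 + Y)/145)
(m(1161) - 10135)*(-1849721 + 2783830) = (-6*√(30 + 1161)/145 - 10135)*(-1849721 + 2783830) = (-6*√1191/145 - 10135)*934109 = (-10135 - 6*√1191/145)*934109 = -9467194715 - 5604654*√1191/145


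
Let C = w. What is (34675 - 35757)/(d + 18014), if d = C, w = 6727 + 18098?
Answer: -1082/42839 ≈ -0.025257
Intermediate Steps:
w = 24825
C = 24825
d = 24825
(34675 - 35757)/(d + 18014) = (34675 - 35757)/(24825 + 18014) = -1082/42839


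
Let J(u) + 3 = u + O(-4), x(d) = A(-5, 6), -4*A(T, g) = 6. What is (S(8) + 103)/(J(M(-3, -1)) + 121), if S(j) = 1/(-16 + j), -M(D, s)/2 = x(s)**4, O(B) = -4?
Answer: 823/831 ≈ 0.99037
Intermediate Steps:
A(T, g) = -3/2 (A(T, g) = -1/4*6 = -3/2)
x(d) = -3/2
M(D, s) = -81/8 (M(D, s) = -2*(-3/2)**4 = -2*81/16 = -81/8)
J(u) = -7 + u (J(u) = -3 + (u - 4) = -3 + (-4 + u) = -7 + u)
(S(8) + 103)/(J(M(-3, -1)) + 121) = (1/(-16 + 8) + 103)/((-7 - 81/8) + 121) = (1/(-8) + 103)/(-137/8 + 121) = (-1/8 + 103)/(831/8) = (823/8)*(8/831) = 823/831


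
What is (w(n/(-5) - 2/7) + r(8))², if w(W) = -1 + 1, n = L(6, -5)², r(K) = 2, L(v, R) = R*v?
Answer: 4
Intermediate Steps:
n = 900 (n = (-5*6)² = (-30)² = 900)
w(W) = 0
(w(n/(-5) - 2/7) + r(8))² = (0 + 2)² = 2² = 4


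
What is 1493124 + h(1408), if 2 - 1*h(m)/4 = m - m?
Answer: 1493132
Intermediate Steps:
h(m) = 8 (h(m) = 8 - 4*(m - m) = 8 - 4*0 = 8 + 0 = 8)
1493124 + h(1408) = 1493124 + 8 = 1493132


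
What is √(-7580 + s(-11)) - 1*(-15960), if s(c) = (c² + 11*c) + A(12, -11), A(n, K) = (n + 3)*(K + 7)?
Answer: 15960 + 2*I*√1910 ≈ 15960.0 + 87.407*I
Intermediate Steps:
A(n, K) = (3 + n)*(7 + K)
s(c) = -60 + c² + 11*c (s(c) = (c² + 11*c) + (21 + 3*(-11) + 7*12 - 11*12) = (c² + 11*c) + (21 - 33 + 84 - 132) = (c² + 11*c) - 60 = -60 + c² + 11*c)
√(-7580 + s(-11)) - 1*(-15960) = √(-7580 + (-60 + (-11)² + 11*(-11))) - 1*(-15960) = √(-7580 + (-60 + 121 - 121)) + 15960 = √(-7580 - 60) + 15960 = √(-7640) + 15960 = 2*I*√1910 + 15960 = 15960 + 2*I*√1910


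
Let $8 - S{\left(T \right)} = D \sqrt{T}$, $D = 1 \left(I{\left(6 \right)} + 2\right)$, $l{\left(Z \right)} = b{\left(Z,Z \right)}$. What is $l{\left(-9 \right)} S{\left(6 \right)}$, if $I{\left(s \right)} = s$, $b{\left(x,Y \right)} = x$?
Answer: $-72 + 72 \sqrt{6} \approx 104.36$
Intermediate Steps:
$l{\left(Z \right)} = Z$
$D = 8$ ($D = 1 \left(6 + 2\right) = 1 \cdot 8 = 8$)
$S{\left(T \right)} = 8 - 8 \sqrt{T}$
$l{\left(-9 \right)} S{\left(6 \right)} = - 9 \left(8 - 8 \sqrt{6}\right) = -72 + 72 \sqrt{6}$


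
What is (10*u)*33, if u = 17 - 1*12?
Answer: 1650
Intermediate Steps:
u = 5 (u = 17 - 12 = 5)
(10*u)*33 = (10*5)*33 = 50*33 = 1650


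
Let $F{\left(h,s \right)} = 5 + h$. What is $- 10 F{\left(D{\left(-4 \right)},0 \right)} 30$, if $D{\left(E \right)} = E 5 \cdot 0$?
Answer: $-1500$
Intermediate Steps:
$D{\left(E \right)} = 0$ ($D{\left(E \right)} = 5 E 0 = 0$)
$- 10 F{\left(D{\left(-4 \right)},0 \right)} 30 = - 10 \left(5 + 0\right) 30 = \left(-10\right) 5 \cdot 30 = \left(-50\right) 30 = -1500$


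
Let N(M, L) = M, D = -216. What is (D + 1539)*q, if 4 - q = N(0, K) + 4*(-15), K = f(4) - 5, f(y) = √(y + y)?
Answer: 84672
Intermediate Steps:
f(y) = √2*√y (f(y) = √(2*y) = √2*√y)
K = -5 + 2*√2 (K = √2*√4 - 5 = √2*2 - 5 = 2*√2 - 5 = -5 + 2*√2 ≈ -2.1716)
q = 64 (q = 4 - (0 + 4*(-15)) = 4 - (0 - 60) = 4 - 1*(-60) = 4 + 60 = 64)
(D + 1539)*q = (-216 + 1539)*64 = 1323*64 = 84672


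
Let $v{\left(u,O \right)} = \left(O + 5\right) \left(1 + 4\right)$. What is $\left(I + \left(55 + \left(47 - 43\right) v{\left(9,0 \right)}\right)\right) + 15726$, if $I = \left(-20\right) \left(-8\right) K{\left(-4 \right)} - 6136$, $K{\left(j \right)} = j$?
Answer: $9105$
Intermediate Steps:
$v{\left(u,O \right)} = 25 + 5 O$ ($v{\left(u,O \right)} = \left(5 + O\right) 5 = 25 + 5 O$)
$I = -6776$ ($I = \left(-20\right) \left(-8\right) \left(-4\right) - 6136 = 160 \left(-4\right) - 6136 = -640 - 6136 = -6776$)
$\left(I + \left(55 + \left(47 - 43\right) v{\left(9,0 \right)}\right)\right) + 15726 = \left(-6776 + \left(55 + \left(47 - 43\right) \left(25 + 5 \cdot 0\right)\right)\right) + 15726 = \left(-6776 + \left(55 + \left(47 - 43\right) \left(25 + 0\right)\right)\right) + 15726 = \left(-6776 + \left(55 + 4 \cdot 25\right)\right) + 15726 = \left(-6776 + \left(55 + 100\right)\right) + 15726 = \left(-6776 + 155\right) + 15726 = -6621 + 15726 = 9105$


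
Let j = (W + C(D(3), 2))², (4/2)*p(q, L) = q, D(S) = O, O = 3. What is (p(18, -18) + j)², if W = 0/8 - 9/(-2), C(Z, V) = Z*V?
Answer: 227529/16 ≈ 14221.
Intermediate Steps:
D(S) = 3
C(Z, V) = V*Z
W = 9/2 (W = 0*(⅛) - 9*(-½) = 0 + 9/2 = 9/2 ≈ 4.5000)
p(q, L) = q/2
j = 441/4 (j = (9/2 + 2*3)² = (9/2 + 6)² = (21/2)² = 441/4 ≈ 110.25)
(p(18, -18) + j)² = ((½)*18 + 441/4)² = (9 + 441/4)² = (477/4)² = 227529/16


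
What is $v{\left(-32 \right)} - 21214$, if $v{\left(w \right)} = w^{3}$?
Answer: $-53982$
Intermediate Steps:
$v{\left(-32 \right)} - 21214 = \left(-32\right)^{3} - 21214 = -32768 - 21214 = -53982$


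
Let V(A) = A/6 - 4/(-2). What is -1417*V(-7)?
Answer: -7085/6 ≈ -1180.8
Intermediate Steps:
V(A) = 2 + A/6 (V(A) = A*(⅙) - 4*(-½) = A/6 + 2 = 2 + A/6)
-1417*V(-7) = -1417*(2 + (⅙)*(-7)) = -1417*(2 - 7/6) = -1417*⅚ = -7085/6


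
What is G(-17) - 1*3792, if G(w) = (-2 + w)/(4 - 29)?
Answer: -94781/25 ≈ -3791.2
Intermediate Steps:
G(w) = 2/25 - w/25 (G(w) = (-2 + w)/(-25) = (-2 + w)*(-1/25) = 2/25 - w/25)
G(-17) - 1*3792 = (2/25 - 1/25*(-17)) - 1*3792 = (2/25 + 17/25) - 3792 = 19/25 - 3792 = -94781/25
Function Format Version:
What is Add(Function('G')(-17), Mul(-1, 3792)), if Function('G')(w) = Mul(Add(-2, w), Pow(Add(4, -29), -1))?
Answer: Rational(-94781, 25) ≈ -3791.2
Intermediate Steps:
Function('G')(w) = Add(Rational(2, 25), Mul(Rational(-1, 25), w)) (Function('G')(w) = Mul(Add(-2, w), Pow(-25, -1)) = Mul(Add(-2, w), Rational(-1, 25)) = Add(Rational(2, 25), Mul(Rational(-1, 25), w)))
Add(Function('G')(-17), Mul(-1, 3792)) = Add(Add(Rational(2, 25), Mul(Rational(-1, 25), -17)), Mul(-1, 3792)) = Add(Add(Rational(2, 25), Rational(17, 25)), -3792) = Add(Rational(19, 25), -3792) = Rational(-94781, 25)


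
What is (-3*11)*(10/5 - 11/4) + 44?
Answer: 275/4 ≈ 68.750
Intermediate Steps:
(-3*11)*(10/5 - 11/4) + 44 = -33*(10*(⅕) - 11*¼) + 44 = -33*(2 - 11/4) + 44 = -33*(-¾) + 44 = 99/4 + 44 = 275/4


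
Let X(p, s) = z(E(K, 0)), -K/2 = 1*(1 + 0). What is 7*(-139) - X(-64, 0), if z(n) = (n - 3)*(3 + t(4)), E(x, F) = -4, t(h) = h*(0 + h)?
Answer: -840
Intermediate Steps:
K = -2 (K = -2*(1 + 0) = -2 ≈ -2.0000)
t(h) = h**2 (t(h) = h*h = h**2)
z(n) = -57 + 19*n (z(n) = (n - 3)*(3 + 4**2) = (-3 + n)*(3 + 16) = (-3 + n)*19 = -57 + 19*n)
X(p, s) = -133 (X(p, s) = -57 + 19*(-4) = -57 - 76 = -133)
7*(-139) - X(-64, 0) = 7*(-139) - 1*(-133) = -973 + 133 = -840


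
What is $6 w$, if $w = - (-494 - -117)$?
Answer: $2262$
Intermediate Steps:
$w = 377$ ($w = - (-494 + 117) = \left(-1\right) \left(-377\right) = 377$)
$6 w = 6 \cdot 377 = 2262$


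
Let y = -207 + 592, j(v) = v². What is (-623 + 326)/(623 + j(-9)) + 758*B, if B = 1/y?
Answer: 38117/24640 ≈ 1.5470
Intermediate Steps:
y = 385
B = 1/385 ≈ 0.0025974
(-623 + 326)/(623 + j(-9)) + 758*B = (-623 + 326)/(623 + (-9)²) + 758*(1/385) = -297/(623 + 81) + 758/385 = -297/704 + 758/385 = -297*1/704 + 758/385 = -27/64 + 758/385 = 38117/24640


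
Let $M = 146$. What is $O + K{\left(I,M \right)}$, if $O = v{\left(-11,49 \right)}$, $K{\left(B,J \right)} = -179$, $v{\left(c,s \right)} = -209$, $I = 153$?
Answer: $-388$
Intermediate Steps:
$O = -209$
$O + K{\left(I,M \right)} = -209 - 179 = -388$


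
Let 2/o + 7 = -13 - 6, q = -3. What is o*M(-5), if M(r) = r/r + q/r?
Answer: -8/65 ≈ -0.12308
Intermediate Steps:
M(r) = 1 - 3/r (M(r) = r/r - 3/r = 1 - 3/r)
o = -1/13 (o = 2/(-7 + (-13 - 6)) = 2/(-7 - 19) = 2/(-26) = 2*(-1/26) = -1/13 ≈ -0.076923)
o*M(-5) = -(-3 - 5)/(13*(-5)) = -(-1)*(-8)/65 = -1/13*8/5 = -8/65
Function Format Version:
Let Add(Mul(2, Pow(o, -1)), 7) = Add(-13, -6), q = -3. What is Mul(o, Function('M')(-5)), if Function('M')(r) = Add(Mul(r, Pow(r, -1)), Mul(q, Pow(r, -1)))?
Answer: Rational(-8, 65) ≈ -0.12308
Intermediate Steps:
Function('M')(r) = Add(1, Mul(-3, Pow(r, -1))) (Function('M')(r) = Add(Mul(r, Pow(r, -1)), Mul(-3, Pow(r, -1))) = Add(1, Mul(-3, Pow(r, -1))))
o = Rational(-1, 13) (o = Mul(2, Pow(Add(-7, Add(-13, -6)), -1)) = Mul(2, Pow(Add(-7, -19), -1)) = Mul(2, Pow(-26, -1)) = Mul(2, Rational(-1, 26)) = Rational(-1, 13) ≈ -0.076923)
Mul(o, Function('M')(-5)) = Mul(Rational(-1, 13), Mul(Pow(-5, -1), Add(-3, -5))) = Mul(Rational(-1, 13), Mul(Rational(-1, 5), -8)) = Mul(Rational(-1, 13), Rational(8, 5)) = Rational(-8, 65)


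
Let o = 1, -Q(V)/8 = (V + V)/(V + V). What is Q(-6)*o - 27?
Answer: -35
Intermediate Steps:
Q(V) = -8 (Q(V) = -8*(V + V)/(V + V) = -8*2*V/(2*V) = -8*2*V*1/(2*V) = -8*1 = -8)
Q(-6)*o - 27 = -8*1 - 27 = -8 - 27 = -35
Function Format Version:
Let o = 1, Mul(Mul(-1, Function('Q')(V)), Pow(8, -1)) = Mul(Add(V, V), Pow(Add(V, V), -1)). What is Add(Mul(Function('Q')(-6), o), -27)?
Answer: -35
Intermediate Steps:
Function('Q')(V) = -8 (Function('Q')(V) = Mul(-8, Mul(Add(V, V), Pow(Add(V, V), -1))) = Mul(-8, Mul(Mul(2, V), Pow(Mul(2, V), -1))) = Mul(-8, Mul(Mul(2, V), Mul(Rational(1, 2), Pow(V, -1)))) = Mul(-8, 1) = -8)
Add(Mul(Function('Q')(-6), o), -27) = Add(Mul(-8, 1), -27) = Add(-8, -27) = -35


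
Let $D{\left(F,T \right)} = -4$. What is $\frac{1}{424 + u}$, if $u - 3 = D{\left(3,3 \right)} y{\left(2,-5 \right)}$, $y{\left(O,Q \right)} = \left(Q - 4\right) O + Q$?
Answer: $\frac{1}{519} \approx 0.0019268$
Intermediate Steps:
$y{\left(O,Q \right)} = Q + O \left(-4 + Q\right)$ ($y{\left(O,Q \right)} = \left(Q - 4\right) O + Q = \left(-4 + Q\right) O + Q = O \left(-4 + Q\right) + Q = Q + O \left(-4 + Q\right)$)
$u = 95$ ($u = 3 - 4 \left(-5 - 8 + 2 \left(-5\right)\right) = 3 - 4 \left(-5 - 8 - 10\right) = 3 - -92 = 3 + 92 = 95$)
$\frac{1}{424 + u} = \frac{1}{424 + 95} = \frac{1}{519}$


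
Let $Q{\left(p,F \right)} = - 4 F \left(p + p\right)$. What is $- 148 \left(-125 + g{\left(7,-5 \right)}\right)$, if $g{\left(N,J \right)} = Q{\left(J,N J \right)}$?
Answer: $225700$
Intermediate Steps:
$Q{\left(p,F \right)} = - 8 F p$ ($Q{\left(p,F \right)} = - 4 F 2 p = - 8 F p$)
$g{\left(N,J \right)} = - 8 N J^{2}$ ($g{\left(N,J \right)} = - 8 N J J = - 8 J N J = - 8 N J^{2}$)
$- 148 \left(-125 + g{\left(7,-5 \right)}\right) = - 148 \left(-125 - 56 \left(-5\right)^{2}\right) = - 148 \left(-125 - 56 \cdot 25\right) = - 148 \left(-125 - 1400\right) = \left(-148\right) \left(-1525\right) = 225700$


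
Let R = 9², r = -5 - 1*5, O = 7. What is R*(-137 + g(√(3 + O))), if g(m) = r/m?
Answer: -11097 - 81*√10 ≈ -11353.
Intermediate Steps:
r = -10 (r = -5 - 5 = -10)
R = 81
g(m) = -10/m
R*(-137 + g(√(3 + O))) = 81*(-137 - 10/√(3 + 7)) = 81*(-137 - 10*√10/10) = 81*(-137 - √10) = -11097 - 81*√10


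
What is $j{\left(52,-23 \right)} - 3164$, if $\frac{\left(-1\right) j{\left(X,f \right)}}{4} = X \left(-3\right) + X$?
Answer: $-2748$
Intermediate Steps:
$j{\left(X,f \right)} = 8 X$ ($j{\left(X,f \right)} = - 4 \left(X \left(-3\right) + X\right) = - 4 \left(- 3 X + X\right) = - 4 \left(- 2 X\right) = 8 X$)
$j{\left(52,-23 \right)} - 3164 = 8 \cdot 52 - 3164 = 416 - 3164 = -2748$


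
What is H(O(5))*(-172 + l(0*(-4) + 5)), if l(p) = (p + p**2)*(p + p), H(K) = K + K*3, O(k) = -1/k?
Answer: -512/5 ≈ -102.40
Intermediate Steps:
H(K) = 4*K (H(K) = K + 3*K = 4*K)
l(p) = 2*p*(p + p**2) (l(p) = (p + p**2)*(2*p) = 2*p*(p + p**2))
H(O(5))*(-172 + l(0*(-4) + 5)) = (4*(-1/5))*(-172 + 2*(0*(-4) + 5)**2*(1 + (0*(-4) + 5))) = (4*(-1*1/5))*(-172 + 2*(0 + 5)**2*(1 + (0 + 5))) = (4*(-1/5))*(-172 + 2*5**2*(1 + 5)) = -4*(-172 + 2*25*6)/5 = -4*(-172 + 300)/5 = -4/5*128 = -512/5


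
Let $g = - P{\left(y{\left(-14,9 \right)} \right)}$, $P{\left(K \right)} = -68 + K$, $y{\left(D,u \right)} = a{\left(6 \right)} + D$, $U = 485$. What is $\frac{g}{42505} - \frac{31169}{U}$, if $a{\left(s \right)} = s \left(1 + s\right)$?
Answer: $- \frac{264963789}{4122985} \approx -64.265$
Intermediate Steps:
$y{\left(D,u \right)} = 42 + D$ ($y{\left(D,u \right)} = 6 \left(1 + 6\right) + D = 6 \cdot 7 + D = 42 + D$)
$g = 40$ ($g = - (-68 + \left(42 - 14\right)) = - (-68 + 28) = \left(-1\right) \left(-40\right) = 40$)
$\frac{g}{42505} - \frac{31169}{U} = \frac{40}{42505} - \frac{31169}{485} = 40 \cdot \frac{1}{42505} - \frac{31169}{485} = \frac{8}{8501} - \frac{31169}{485} = - \frac{264963789}{4122985}$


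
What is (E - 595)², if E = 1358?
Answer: 582169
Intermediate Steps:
(E - 595)² = (1358 - 595)² = 763² = 582169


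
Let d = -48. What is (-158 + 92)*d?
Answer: 3168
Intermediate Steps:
(-158 + 92)*d = (-158 + 92)*(-48) = -66*(-48) = 3168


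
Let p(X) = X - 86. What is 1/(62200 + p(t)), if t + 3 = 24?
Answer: 1/62135 ≈ 1.6094e-5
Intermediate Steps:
t = 21 (t = -3 + 24 = 21)
p(X) = -86 + X
1/(62200 + p(t)) = 1/(62200 + (-86 + 21)) = 1/(62200 - 65) = 1/62135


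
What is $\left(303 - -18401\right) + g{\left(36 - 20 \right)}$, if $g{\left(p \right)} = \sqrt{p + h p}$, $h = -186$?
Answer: $18704 + 4 i \sqrt{185} \approx 18704.0 + 54.406 i$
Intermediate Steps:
$g{\left(p \right)} = \sqrt{185} \sqrt{- p}$ ($g{\left(p \right)} = \sqrt{p - 186 p} = \sqrt{- 185 p} = \sqrt{185} \sqrt{- p}$)
$\left(303 - -18401\right) + g{\left(36 - 20 \right)} = \left(303 - -18401\right) + \sqrt{185} \sqrt{- (36 - 20)} = \left(303 + 18401\right) + \sqrt{185} \sqrt{\left(-1\right) 16} = 18704 + \sqrt{185} \sqrt{-16} = 18704 + \sqrt{185} \cdot 4 i = 18704 + 4 i \sqrt{185}$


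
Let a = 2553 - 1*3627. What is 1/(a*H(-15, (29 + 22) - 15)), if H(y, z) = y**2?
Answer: -1/241650 ≈ -4.1382e-6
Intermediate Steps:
a = -1074 (a = 2553 - 3627 = -1074)
1/(a*H(-15, (29 + 22) - 15)) = 1/((-1074)*((-15)**2)) = -1/1074/225 = -1/1074*1/225 = -1/241650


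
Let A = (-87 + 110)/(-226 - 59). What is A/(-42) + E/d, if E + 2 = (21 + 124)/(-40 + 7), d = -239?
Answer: 902357/31469130 ≈ 0.028674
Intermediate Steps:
E = -211/33 (E = -2 + (21 + 124)/(-40 + 7) = -2 + 145/(-33) = -2 + 145*(-1/33) = -2 - 145/33 = -211/33 ≈ -6.3939)
A = -23/285 (A = 23/(-285) = 23*(-1/285) = -23/285 ≈ -0.080702)
A/(-42) + E/d = -23/285/(-42) - 211/33/(-239) = -23/285*(-1/42) - 211/33*(-1/239) = 23/11970 + 211/7887 = 902357/31469130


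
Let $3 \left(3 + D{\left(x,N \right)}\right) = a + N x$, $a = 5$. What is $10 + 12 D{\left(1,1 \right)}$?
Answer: $-2$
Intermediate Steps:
$D{\left(x,N \right)} = - \frac{4}{3} + \frac{N x}{3}$ ($D{\left(x,N \right)} = -3 + \frac{5 + N x}{3} = -3 + \left(\frac{5}{3} + \frac{N x}{3}\right) = - \frac{4}{3} + \frac{N x}{3}$)
$10 + 12 D{\left(1,1 \right)} = 10 + 12 \left(- \frac{4}{3} + \frac{1}{3} \cdot 1 \cdot 1\right) = 10 + 12 \left(- \frac{4}{3} + \frac{1}{3}\right) = 10 + 12 \left(-1\right) = 10 - 12 = -2$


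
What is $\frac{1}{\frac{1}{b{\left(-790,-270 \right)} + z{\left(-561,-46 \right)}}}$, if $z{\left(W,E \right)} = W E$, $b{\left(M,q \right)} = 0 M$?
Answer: $25806$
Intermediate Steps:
$b{\left(M,q \right)} = 0$
$z{\left(W,E \right)} = E W$
$\frac{1}{\frac{1}{b{\left(-790,-270 \right)} + z{\left(-561,-46 \right)}}} = \frac{1}{\frac{1}{0 - -25806}} = \frac{1}{\frac{1}{0 + 25806}} = \frac{1}{\frac{1}{25806}} = 25806$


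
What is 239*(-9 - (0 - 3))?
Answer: -1434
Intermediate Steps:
239*(-9 - (0 - 3)) = 239*(-9 - 1*(-3)) = 239*(-9 + 3) = 239*(-6) = -1434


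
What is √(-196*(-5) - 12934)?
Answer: I*√11954 ≈ 109.33*I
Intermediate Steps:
√(-196*(-5) - 12934) = √(980 - 12934) = √(-11954) = I*√11954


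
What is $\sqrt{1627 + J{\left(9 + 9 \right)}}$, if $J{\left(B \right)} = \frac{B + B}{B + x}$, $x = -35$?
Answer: $\frac{\sqrt{469591}}{17} \approx 40.31$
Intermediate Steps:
$J{\left(B \right)} = \frac{2 B}{-35 + B}$ ($J{\left(B \right)} = \frac{B + B}{B - 35} = \frac{2 B}{-35 + B}$)
$\sqrt{1627 + J{\left(9 + 9 \right)}} = \sqrt{1627 + \frac{2 \left(9 + 9\right)}{-35 + \left(9 + 9\right)}} = \sqrt{1627 + 2 \cdot 18 \frac{1}{-35 + 18}} = \sqrt{1627 + 2 \cdot 18 \frac{1}{-17}} = \sqrt{1627 + 2 \cdot 18 \left(- \frac{1}{17}\right)} = \sqrt{1627 - \frac{36}{17}} = \sqrt{\frac{27623}{17}} = \frac{\sqrt{469591}}{17}$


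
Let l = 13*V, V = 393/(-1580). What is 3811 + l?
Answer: 6016271/1580 ≈ 3807.8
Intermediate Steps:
V = -393/1580 (V = 393*(-1/1580) = -393/1580 ≈ -0.24873)
l = -5109/1580 (l = 13*(-393/1580) = -5109/1580 ≈ -3.2335)
3811 + l = 3811 - 5109/1580 = 6016271/1580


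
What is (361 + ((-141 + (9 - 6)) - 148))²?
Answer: 5625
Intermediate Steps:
(361 + ((-141 + (9 - 6)) - 148))² = (361 + ((-141 + 3) - 148))² = (361 + (-138 - 148))² = (361 - 286)² = 75² = 5625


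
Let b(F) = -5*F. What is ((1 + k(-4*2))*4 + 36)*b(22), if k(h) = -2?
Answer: -3520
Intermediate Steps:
((1 + k(-4*2))*4 + 36)*b(22) = ((1 - 2)*4 + 36)*(-5*22) = (-1*4 + 36)*(-110) = (-4 + 36)*(-110) = 32*(-110) = -3520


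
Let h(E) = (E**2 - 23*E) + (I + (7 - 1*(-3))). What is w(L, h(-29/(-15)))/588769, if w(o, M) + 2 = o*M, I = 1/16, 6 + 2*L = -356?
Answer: 19975019/2119568400 ≈ 0.0094241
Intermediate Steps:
L = -181 (L = -3 + (1/2)*(-356) = -3 - 178 = -181)
I = 1/16 ≈ 0.062500
h(E) = 161/16 + E**2 - 23*E (h(E) = (E**2 - 23*E) + (1/16 + (7 - 1*(-3))) = (E**2 - 23*E) + (1/16 + (7 + 3)) = (E**2 - 23*E) + (1/16 + 10) = (E**2 - 23*E) + 161/16 = 161/16 + E**2 - 23*E)
w(o, M) = -2 + M*o (w(o, M) = -2 + o*M = -2 + M*o)
w(L, h(-29/(-15)))/588769 = (-2 + (161/16 + (-29/(-15))**2 - (-667)/(-15))*(-181))/588769 = (-2 + (161/16 + (-29*(-1/15))**2 - (-667)*(-1)/15)*(-181))*(1/588769) = (-2 + (161/16 + (29/15)**2 - 23*29/15)*(-181))*(1/588769) = (-2 + (161/16 + 841/225 - 667/15)*(-181))*(1/588769) = (-2 - 110399/3600*(-181))*(1/588769) = (-2 + 19982219/3600)*(1/588769) = (19975019/3600)*(1/588769) = 19975019/2119568400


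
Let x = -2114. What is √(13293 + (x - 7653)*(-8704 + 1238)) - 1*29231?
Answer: -29231 + √72933715 ≈ -20691.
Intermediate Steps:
√(13293 + (x - 7653)*(-8704 + 1238)) - 1*29231 = √(13293 + (-2114 - 7653)*(-8704 + 1238)) - 1*29231 = √(13293 - 9767*(-7466)) - 29231 = √(13293 + 72920422) - 29231 = √72933715 - 29231 = -29231 + √72933715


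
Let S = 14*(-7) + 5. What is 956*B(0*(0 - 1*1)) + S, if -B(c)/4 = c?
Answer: -93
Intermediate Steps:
B(c) = -4*c
S = -93 (S = -98 + 5 = -93)
956*B(0*(0 - 1*1)) + S = 956*(-0*(0 - 1*1)) - 93 = 956*(-0*(0 - 1)) - 93 = 956*(-0*(-1)) - 93 = 956*(-4*0) - 93 = 956*0 - 93 = 0 - 93 = -93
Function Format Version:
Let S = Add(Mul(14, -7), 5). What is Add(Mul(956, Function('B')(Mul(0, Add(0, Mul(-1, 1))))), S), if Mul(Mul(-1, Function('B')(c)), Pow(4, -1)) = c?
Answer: -93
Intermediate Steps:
Function('B')(c) = Mul(-4, c)
S = -93 (S = Add(-98, 5) = -93)
Add(Mul(956, Function('B')(Mul(0, Add(0, Mul(-1, 1))))), S) = Add(Mul(956, Mul(-4, Mul(0, Add(0, Mul(-1, 1))))), -93) = Add(Mul(956, Mul(-4, Mul(0, Add(0, -1)))), -93) = Add(Mul(956, Mul(-4, Mul(0, -1))), -93) = Add(Mul(956, Mul(-4, 0)), -93) = Add(Mul(956, 0), -93) = Add(0, -93) = -93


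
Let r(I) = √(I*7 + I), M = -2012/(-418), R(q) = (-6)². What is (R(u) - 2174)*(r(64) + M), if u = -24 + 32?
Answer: -2150828/209 - 34208*√2 ≈ -58668.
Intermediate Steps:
u = 8
R(q) = 36
M = 1006/209 (M = -2012*(-1/418) = 1006/209 ≈ 4.8134)
r(I) = 2*√2*√I (r(I) = √(7*I + I) = √(8*I) = 2*√2*√I)
(R(u) - 2174)*(r(64) + M) = (36 - 2174)*(2*√2*√64 + 1006/209) = -2138*(2*√2*8 + 1006/209) = -2138*(16*√2 + 1006/209) = -2138*(1006/209 + 16*√2) = -2150828/209 - 34208*√2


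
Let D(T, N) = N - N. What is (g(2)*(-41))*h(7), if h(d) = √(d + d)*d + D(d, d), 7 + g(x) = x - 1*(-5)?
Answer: 0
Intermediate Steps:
g(x) = -2 + x (g(x) = -7 + (x - 1*(-5)) = -7 + (x + 5) = -7 + (5 + x) = -2 + x)
D(T, N) = 0
h(d) = √2*d^(3/2) (h(d) = √(d + d)*d + 0 = √(2*d)*d + 0 = (√2*√d)*d + 0 = √2*d^(3/2) + 0 = √2*d^(3/2))
(g(2)*(-41))*h(7) = ((-2 + 2)*(-41))*(√2*7^(3/2)) = (0*(-41))*(√2*(7*√7)) = 0*(7*√14) = 0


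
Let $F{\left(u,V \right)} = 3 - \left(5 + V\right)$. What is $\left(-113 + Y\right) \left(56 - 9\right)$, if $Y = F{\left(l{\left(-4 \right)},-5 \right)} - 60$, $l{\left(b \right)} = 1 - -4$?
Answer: $-7990$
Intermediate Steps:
$l{\left(b \right)} = 5$ ($l{\left(b \right)} = 1 + 4 = 5$)
$F{\left(u,V \right)} = -2 - V$
$Y = -57$ ($Y = \left(-2 - -5\right) - 60 = \left(-2 + 5\right) - 60 = 3 - 60 = -57$)
$\left(-113 + Y\right) \left(56 - 9\right) = \left(-113 - 57\right) \left(56 - 9\right) = - 170 \left(56 - 9\right) = \left(-170\right) 47 = -7990$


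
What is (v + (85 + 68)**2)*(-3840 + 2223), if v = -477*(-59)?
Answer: -83359584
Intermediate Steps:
v = 28143
(v + (85 + 68)**2)*(-3840 + 2223) = (28143 + (85 + 68)**2)*(-3840 + 2223) = (28143 + 153**2)*(-1617) = (28143 + 23409)*(-1617) = 51552*(-1617) = -83359584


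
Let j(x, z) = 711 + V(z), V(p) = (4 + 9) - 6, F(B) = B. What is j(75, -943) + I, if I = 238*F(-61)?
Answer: -13800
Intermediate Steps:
V(p) = 7 (V(p) = 13 - 6 = 7)
j(x, z) = 718 (j(x, z) = 711 + 7 = 718)
I = -14518 (I = 238*(-61) = -14518)
j(75, -943) + I = 718 - 14518 = -13800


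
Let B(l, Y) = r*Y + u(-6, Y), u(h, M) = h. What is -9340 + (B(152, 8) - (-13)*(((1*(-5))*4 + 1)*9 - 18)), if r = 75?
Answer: -11203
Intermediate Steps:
B(l, Y) = -6 + 75*Y (B(l, Y) = 75*Y - 6 = -6 + 75*Y)
-9340 + (B(152, 8) - (-13)*(((1*(-5))*4 + 1)*9 - 18)) = -9340 + ((-6 + 75*8) - (-13)*(((1*(-5))*4 + 1)*9 - 18)) = -9340 + ((-6 + 600) - (-13)*((-5*4 + 1)*9 - 18)) = -9340 + (594 - (-13)*((-20 + 1)*9 - 18)) = -9340 + (594 - (-13)*(-19*9 - 18)) = -9340 + (594 - (-13)*(-171 - 18)) = -9340 + (594 - (-13)*(-189)) = -9340 + (594 - 1*2457) = -9340 + (594 - 2457) = -9340 - 1863 = -11203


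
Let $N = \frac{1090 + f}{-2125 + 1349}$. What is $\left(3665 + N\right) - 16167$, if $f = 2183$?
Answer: $- \frac{9704825}{776} \approx -12506.0$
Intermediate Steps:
$N = - \frac{3273}{776}$ ($N = \frac{1090 + 2183}{-2125 + 1349} = \frac{3273}{-776} = 3273 \left(- \frac{1}{776}\right) = - \frac{3273}{776} \approx -4.2178$)
$\left(3665 + N\right) - 16167 = \left(3665 - \frac{3273}{776}\right) - 16167 = \frac{2840767}{776} - 16167 = - \frac{9704825}{776}$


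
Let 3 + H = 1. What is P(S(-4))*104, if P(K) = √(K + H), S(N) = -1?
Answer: 104*I*√3 ≈ 180.13*I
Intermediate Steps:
H = -2 (H = -3 + 1 = -2)
P(K) = √(-2 + K) (P(K) = √(K - 2) = √(-2 + K))
P(S(-4))*104 = √(-2 - 1)*104 = √(-3)*104 = (I*√3)*104 = 104*I*√3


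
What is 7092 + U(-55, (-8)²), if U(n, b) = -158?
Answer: 6934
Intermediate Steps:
7092 + U(-55, (-8)²) = 7092 - 158 = 6934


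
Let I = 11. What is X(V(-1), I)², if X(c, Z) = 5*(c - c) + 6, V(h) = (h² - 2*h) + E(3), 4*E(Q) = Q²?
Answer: 36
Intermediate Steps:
E(Q) = Q²/4
V(h) = 9/4 + h² - 2*h (V(h) = (h² - 2*h) + (¼)*3² = (h² - 2*h) + (¼)*9 = (h² - 2*h) + 9/4 = 9/4 + h² - 2*h)
X(c, Z) = 6 (X(c, Z) = 5*0 + 6 = 0 + 6 = 6)
X(V(-1), I)² = 6² = 36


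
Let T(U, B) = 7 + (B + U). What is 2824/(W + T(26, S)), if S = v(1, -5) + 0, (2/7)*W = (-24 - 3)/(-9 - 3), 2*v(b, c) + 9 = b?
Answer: 22592/295 ≈ 76.583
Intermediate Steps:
v(b, c) = -9/2 + b/2
W = 63/8 (W = 7*((-24 - 3)/(-9 - 3))/2 = 7*(-27/(-12))/2 = 7*(-27*(-1/12))/2 = (7/2)*(9/4) = 63/8 ≈ 7.8750)
S = -4 (S = (-9/2 + (½)*1) + 0 = (-9/2 + ½) + 0 = -4 + 0 = -4)
T(U, B) = 7 + B + U
2824/(W + T(26, S)) = 2824/(63/8 + (7 - 4 + 26)) = 2824/(63/8 + 29) = 2824/(295/8) = 2824*(8/295) = 22592/295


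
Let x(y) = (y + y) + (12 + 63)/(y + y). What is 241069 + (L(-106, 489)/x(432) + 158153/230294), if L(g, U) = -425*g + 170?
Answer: 1974109855990009/8187181994 ≈ 2.4112e+5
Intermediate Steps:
L(g, U) = 170 - 425*g
x(y) = 2*y + 75/(2*y) (x(y) = 2*y + 75/((2*y)) = 2*y + 75*(1/(2*y)) = 2*y + 75/(2*y))
241069 + (L(-106, 489)/x(432) + 158153/230294) = 241069 + ((170 - 425*(-106))/(2*432 + (75/2)/432) + 158153/230294) = 241069 + ((170 + 45050)/(864 + (75/2)*(1/432)) + 158153*(1/230294)) = 241069 + (45220/(864 + 25/288) + 158153/230294) = 241069 + (45220/(248857/288) + 158153/230294) = 241069 + (45220*(288/248857) + 158153/230294) = 241069 + (1860480/35551 + 158153/230294) = 241069 + 434079878423/8187181994 = 1974109855990009/8187181994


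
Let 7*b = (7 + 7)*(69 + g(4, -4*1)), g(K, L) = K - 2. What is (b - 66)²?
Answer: 5776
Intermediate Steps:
g(K, L) = -2 + K
b = 142 (b = ((7 + 7)*(69 + (-2 + 4)))/7 = (14*(69 + 2))/7 = (14*71)/7 = (⅐)*994 = 142)
(b - 66)² = (142 - 66)² = 76² = 5776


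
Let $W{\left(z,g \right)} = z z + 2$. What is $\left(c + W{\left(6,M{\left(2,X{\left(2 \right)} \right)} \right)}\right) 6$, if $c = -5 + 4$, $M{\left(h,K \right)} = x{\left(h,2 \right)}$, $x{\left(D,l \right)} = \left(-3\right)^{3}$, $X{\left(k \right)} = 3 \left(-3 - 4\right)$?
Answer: $222$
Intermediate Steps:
$X{\left(k \right)} = -21$ ($X{\left(k \right)} = 3 \left(-7\right) = -21$)
$x{\left(D,l \right)} = -27$
$M{\left(h,K \right)} = -27$
$W{\left(z,g \right)} = 2 + z^{2}$ ($W{\left(z,g \right)} = z^{2} + 2 = 2 + z^{2}$)
$c = -1$
$\left(c + W{\left(6,M{\left(2,X{\left(2 \right)} \right)} \right)}\right) 6 = \left(-1 + \left(2 + 6^{2}\right)\right) 6 = \left(-1 + \left(2 + 36\right)\right) 6 = \left(-1 + 38\right) 6 = 37 \cdot 6 = 222$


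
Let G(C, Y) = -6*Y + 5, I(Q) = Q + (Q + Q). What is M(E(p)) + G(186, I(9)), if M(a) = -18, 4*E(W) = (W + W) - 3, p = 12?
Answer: -175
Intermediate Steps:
I(Q) = 3*Q (I(Q) = Q + 2*Q = 3*Q)
E(W) = -¾ + W/2 (E(W) = ((W + W) - 3)/4 = (2*W - 3)/4 = (-3 + 2*W)/4 = -¾ + W/2)
G(C, Y) = 5 - 6*Y
M(E(p)) + G(186, I(9)) = -18 + (5 - 18*9) = -18 + (5 - 6*27) = -18 + (5 - 162) = -18 - 157 = -175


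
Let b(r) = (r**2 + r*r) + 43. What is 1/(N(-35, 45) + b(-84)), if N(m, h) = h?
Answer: 1/14200 ≈ 7.0423e-5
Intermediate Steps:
b(r) = 43 + 2*r**2 (b(r) = (r**2 + r**2) + 43 = 2*r**2 + 43 = 43 + 2*r**2)
1/(N(-35, 45) + b(-84)) = 1/(45 + (43 + 2*(-84)**2)) = 1/(45 + (43 + 2*7056)) = 1/(45 + (43 + 14112)) = 1/(45 + 14155) = 1/14200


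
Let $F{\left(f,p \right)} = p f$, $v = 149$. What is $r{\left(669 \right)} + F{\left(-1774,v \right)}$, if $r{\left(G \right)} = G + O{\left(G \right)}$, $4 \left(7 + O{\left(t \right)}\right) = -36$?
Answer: $-263673$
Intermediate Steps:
$O{\left(t \right)} = -16$ ($O{\left(t \right)} = -7 + \frac{1}{4} \left(-36\right) = -7 - 9 = -16$)
$F{\left(f,p \right)} = f p$
$r{\left(G \right)} = -16 + G$ ($r{\left(G \right)} = G - 16 = -16 + G$)
$r{\left(669 \right)} + F{\left(-1774,v \right)} = \left(-16 + 669\right) - 264326 = 653 - 264326 = -263673$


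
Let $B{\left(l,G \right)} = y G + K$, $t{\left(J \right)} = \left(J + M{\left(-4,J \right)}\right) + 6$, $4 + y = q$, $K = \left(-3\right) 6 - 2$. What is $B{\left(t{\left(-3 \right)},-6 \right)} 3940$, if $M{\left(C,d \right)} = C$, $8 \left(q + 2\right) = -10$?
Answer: $92590$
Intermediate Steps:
$q = - \frac{13}{4}$ ($q = -2 + \frac{1}{8} \left(-10\right) = -2 - \frac{5}{4} = - \frac{13}{4} \approx -3.25$)
$K = -20$ ($K = -18 - 2 = -20$)
$y = - \frac{29}{4}$ ($y = -4 - \frac{13}{4} = - \frac{29}{4} \approx -7.25$)
$t{\left(J \right)} = 2 + J$ ($t{\left(J \right)} = \left(J - 4\right) + 6 = \left(-4 + J\right) + 6 = 2 + J$)
$B{\left(l,G \right)} = -20 - \frac{29 G}{4}$ ($B{\left(l,G \right)} = - \frac{29 G}{4} - 20 = -20 - \frac{29 G}{4}$)
$B{\left(t{\left(-3 \right)},-6 \right)} 3940 = \left(-20 - - \frac{87}{2}\right) 3940 = \left(-20 + \frac{87}{2}\right) 3940 = \frac{47}{2} \cdot 3940 = 92590$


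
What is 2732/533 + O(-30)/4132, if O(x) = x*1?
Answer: 5636317/1101178 ≈ 5.1184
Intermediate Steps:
O(x) = x
2732/533 + O(-30)/4132 = 2732/533 - 30/4132 = 2732*(1/533) - 30*1/4132 = 2732/533 - 15/2066 = 5636317/1101178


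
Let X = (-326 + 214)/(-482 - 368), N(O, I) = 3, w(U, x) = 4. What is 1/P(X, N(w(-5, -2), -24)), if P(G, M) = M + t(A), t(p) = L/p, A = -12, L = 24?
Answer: 1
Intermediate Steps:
t(p) = 24/p
X = 56/425 (X = -112/(-850) = -112*(-1/850) = 56/425 ≈ 0.13176)
P(G, M) = -2 + M (P(G, M) = M + 24/(-12) = M + 24*(-1/12) = M - 2 = -2 + M)
1/P(X, N(w(-5, -2), -24)) = 1/(-2 + 3) = 1/1 = 1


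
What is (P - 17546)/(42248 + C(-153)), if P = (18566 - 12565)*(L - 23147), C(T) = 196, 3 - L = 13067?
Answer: -72439919/14148 ≈ -5120.2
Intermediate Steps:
L = -13064 (L = 3 - 1*13067 = 3 - 13067 = -13064)
P = -217302211 (P = (18566 - 12565)*(-13064 - 23147) = 6001*(-36211) = -217302211)
(P - 17546)/(42248 + C(-153)) = (-217302211 - 17546)/(42248 + 196) = -217319757/42444 = -217319757*1/42444 = -72439919/14148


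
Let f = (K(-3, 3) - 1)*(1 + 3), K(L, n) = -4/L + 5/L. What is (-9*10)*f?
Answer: 480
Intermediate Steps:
K(L, n) = 1/L
f = -16/3 (f = (1/(-3) - 1)*(1 + 3) = (-1/3 - 1)*4 = -4/3*4 = -16/3 ≈ -5.3333)
(-9*10)*f = -9*10*(-16/3) = -90*(-16/3) = 480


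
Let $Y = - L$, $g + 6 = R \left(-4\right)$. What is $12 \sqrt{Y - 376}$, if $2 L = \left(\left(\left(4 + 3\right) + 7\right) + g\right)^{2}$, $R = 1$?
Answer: $96 i \sqrt{6} \approx 235.15 i$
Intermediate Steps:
$g = -10$ ($g = -6 + 1 \left(-4\right) = -6 - 4 = -10$)
$L = 8$ ($L = \frac{\left(\left(\left(4 + 3\right) + 7\right) - 10\right)^{2}}{2} = \frac{\left(\left(7 + 7\right) - 10\right)^{2}}{2} = \frac{\left(14 - 10\right)^{2}}{2} = \frac{4^{2}}{2} = \frac{1}{2} \cdot 16 = 8$)
$Y = -8$ ($Y = \left(-1\right) 8 = -8$)
$12 \sqrt{Y - 376} = 12 \sqrt{-8 - 376} = 12 \sqrt{-384} = 12 \cdot 8 i \sqrt{6} = 96 i \sqrt{6}$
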